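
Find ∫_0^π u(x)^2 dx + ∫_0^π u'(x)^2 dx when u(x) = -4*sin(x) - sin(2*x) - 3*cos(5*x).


||u||_{H^1(0,π)}^2 = -208/7 + 271*π/2

u'(x) = 15*sin(5*x) - 4*cos(x) - 2*cos(2*x).
Expand u² and (u')² and integrate term by term on (0, π), using: for integers n ≥ 1, ∫_0^π sin²(nx) dx = ∫_0^π cos²(nx) dx = π/2; for n ≠ n', ∫_0^π sin(nx)sin(n'x) dx = ∫_0^π cos(nx)cos(n'x) dx = 0; and by product-to-sum, ∫_0^π sin(nx)cos(n'x) dx = ½∫_0^π [sin((n+n')x) + sin((n−n')x)] dx, which is 0 when n+n' is even and 2n/(n²−n'²) when n+n' is odd (it need not vanish on (0, π)).
  u² squared terms: (-1)²·∫sin(2x)² dx = 1·π/2 = π/2;  (-4)²·∫sin(x)² dx = 16·π/2 = 8*π;  (-3)²·∫cos(5x)² dx = 9·π/2 = 9*π/2.
  u² cross terms: 2·(-1)·(-4)·∫sin(2x)·sin(x) dx = 8·(0) = 0;  2·(-1)·(-3)·∫sin(2x)·cos(5x) dx = 6·(-4/21) = -8/7;  2·(-4)·(-3)·∫sin(x)·cos(5x) dx = 24·(0) = 0.
  So ∫_0^π u² dx = π/2 + 8*π + 9*π/2 + 0 − 8/7 + 0 = -8/7 + 13*π.
  (u')² squared terms: (-4)²·∫cos(x)² dx = 16·π/2 = 8*π;  (-2)²·∫cos(2x)² dx = 4·π/2 = 2*π;  (15)²·∫sin(5x)² dx = 225·π/2 = 225*π/2.
  (u')² cross terms: 2·(-4)·(-2)·∫cos(x)·cos(2x) dx = 16·(0) = 0;  2·(-4)·(15)·∫cos(x)·sin(5x) dx = -120·(0) = 0;  2·(-2)·(15)·∫cos(2x)·sin(5x) dx = -60·(10/21) = -200/7.
  So ∫_0^π (u')² dx = 8*π + 2*π + 225*π/2 + 0 + 0 − 200/7 = -200/7 + 245*π/2.
||u||_{H^1}^2 = (-8/7 + 13*π) + (-200/7 + 245*π/2) = -208/7 + 271*π/2.


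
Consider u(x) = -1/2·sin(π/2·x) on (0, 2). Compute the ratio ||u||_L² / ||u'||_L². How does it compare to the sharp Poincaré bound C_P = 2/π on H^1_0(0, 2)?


||u||_L² / ||u'||_L² = 2/π = C_P.

u(x) = -1/2·sin(π/2·x), so u'(x) = -π*cos(π*x/2)/4.
Writing u(x) = A·sin(kπx/L) with A = -1/2 and k = 1, use ∫_0^L sin²(kπx/L) dx = L/2 and ∫_0^L cos²(kπx/L) dx = L/2.
u² = 1/4·sin²(π/2·x) and (u')² = π^2/16·cos²(π/2·x), and each of sin², cos² integrates to L/2 = 1 over (0, 2).
∫_0^2 u² dx = 1/4, so ||u||_L² = 1/2.
∫_0^2 (u')² dx = π^2/16, so ||u'||_L² = π/4.
Ratio ||u||_L² / ||u'||_L² = 2/π.
Sharp Poincaré constant on H^1_0(0, 2) is C_P = L/π = 2/π, achieved by sin(π/2·x).
This is the k = 1 eigenfunction (up to amplitude), so the ratio equals the sharp Poincaré constant exactly.


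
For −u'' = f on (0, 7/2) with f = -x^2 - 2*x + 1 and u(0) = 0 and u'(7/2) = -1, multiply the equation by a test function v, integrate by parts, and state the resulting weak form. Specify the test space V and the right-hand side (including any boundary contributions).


V = {v ∈ H^1(0, 7/2) : v(0) = 0} (test functions vanish at x = 0 where u is specified); weak form: ∫_0^7/2 u'v' dx = ∫_0^7/2 (-x^2 - 2*x + 1) v dx − v(7/2) for all v ∈ V.

Multiply both sides by a test function v and integrate from 0 to 7/2:
  ∫_0^7/2 −u''(x) v(x) dx = ∫_0^7/2 f(x) v(x) dx.
Integrate the LHS by parts once:
  ∫_0^7/2 −u'' v dx = −[u'(x) v(x)]_0^7/2 + ∫_0^7/2 u'(x) v'(x) dx.
Thus ∫_0^7/2 u'(x) v'(x) dx = ∫_0^7/2 f(x) v(x) dx + [u'(x) v(x)]_0^7/2.
Choose V so that boundary terms are either known or forced to vanish.
Mixed BC: u(0) = 0 (Dirichlet) and u'(7/2) = -1 (Neumann). Define V = {v ∈ H^1(0, 7/2) : v(0) = 0}. Then [u' v]_0^7/2 = u'(7/2)·v(7/2) − u'(0)·0 = − v(7/2).
Weak formulation: find u (satisfying any essential BC) such that ∫_0^7/2 u'(x) v'(x) dx = ∫_0^7/2 f v dx − v(7/2) for all v ∈ V (Dirichlet at 0 absorbed into V; Neumann datum at x = 7/2 contributes the boundary term).
Substituting f(x) = -x^2 - 2*x + 1, the right-hand side is ∫_0^7/2 (-x^2 - 2*x + 1) v dx − v(7/2).


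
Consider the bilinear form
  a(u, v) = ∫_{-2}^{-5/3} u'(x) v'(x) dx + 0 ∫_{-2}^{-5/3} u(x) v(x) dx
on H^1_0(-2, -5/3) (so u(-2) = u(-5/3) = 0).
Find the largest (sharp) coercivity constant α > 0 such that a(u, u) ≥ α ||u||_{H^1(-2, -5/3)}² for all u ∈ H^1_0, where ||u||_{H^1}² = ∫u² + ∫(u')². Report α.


α = 9*π^2/(1 + 9*π^2)

Coercivity of a(·,·) on H^1_0(-2, -5/3) means a(u, u) ≥ α ||u||_{H^1}² for every u ∈ H^1_0.
The interval has length L = 1/3, and Poincaré/coercivity depend only on L. Here a(u, u) = ∫(u')² + (0)·∫u².
Here c = 0, so a(u,u) = ∫(u')² alone. The condition a(u,u) ≥ α||u||_{H^1}² reads (1−α)∫(u')² ≥ (α−c)∫u². Any admissible α is ≤ 1 (rapidly oscillating u have ∫u²/∫(u')² → 0), and α = 1 would force 0 ≥ (1−c)∫u², impossible since c < 1; so 1−α > 0. By the sharp Poincaré inequality on H^1_0 of an interval of length L, ∫(u')² ≥ (π/L)²∫u² with equality for the first sine mode sin(π(x−x₀)/L) (x₀ the left endpoint), so the inequality holds for all u iff (1−α)(π/L)² ≥ α − c, i.e. α ≤ ((π/L)² + c)/((π/L)² + 1) = (1 + c(L/π)²)/(1 + (L/π)²). (Direct route, valid since c ≤ 0: Poincaré gives c∫u² ≥ c(L/π)²∫(u')², so a(u,u) ≥ (1 + c(L/π)²)∫(u')², while ||u||_{H^1}² ≤ (1 + (L/π)²)∫(u')²; dividing yields the same α.) With (π/L)² = 9*π^2 and c = 0, the largest admissible constant is α = ((π/L)² + c)/((π/L)² + 1).
Simplifying, α = 9*π^2/(1 + 9*π^2).


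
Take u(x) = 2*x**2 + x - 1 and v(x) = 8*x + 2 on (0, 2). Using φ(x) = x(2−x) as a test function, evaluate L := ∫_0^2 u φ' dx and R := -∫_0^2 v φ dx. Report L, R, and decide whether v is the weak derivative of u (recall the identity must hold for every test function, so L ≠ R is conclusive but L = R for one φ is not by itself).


LHS = -20/3, RHS = -40/3. No, v is not the weak derivative of u.

u(x) = 2*x**2 + x - 1, classical derivative u'(x) = 4*x + 1.
φ(x) = x(2−x), so φ'(x) = 2 - 2*x.
Note φ(0) = φ(2) = 0, so the boundary term u·φ vanishes.
LHS = ∫_0^2 u(x) φ'(x) dx = ∫_0^2 (-4*x^3 + 2*x^2 + 4*x - 2) dx. Term by term:
  ∫_0^2 -4*x^3 dx = -16;  ∫_0^2 2*x^2 dx = 16/3;  ∫_0^2 4*x dx = 8;
  ∫_0^2 -2 dx = -4.
Sum: -16 + 16/3 + 8 − 4 = -20/3.
So LHS = -20/3.
∫_0^2 v(x) φ(x) dx = ∫_0^2 (-8*x^3 + 14*x^2 + 4*x) dx. Term by term:
  ∫_0^2 -8*x^3 dx = -32;  ∫_0^2 14*x^2 dx = 112/3;  ∫_0^2 4*x dx = 8.
Sum: -32 + 112/3 + 8 = 40/3.
So RHS = -∫_0^2 v(x) φ(x) dx = -40/3.
LHS − RHS = 20/3 ≠ 0, so the identity fails.
(For a valid weak derivative the identity must hold for EVERY test function, in particular this one. The failure shows v is NOT the weak derivative of u.)
Correct weak derivative would be u'(x) = 4*x + 1.


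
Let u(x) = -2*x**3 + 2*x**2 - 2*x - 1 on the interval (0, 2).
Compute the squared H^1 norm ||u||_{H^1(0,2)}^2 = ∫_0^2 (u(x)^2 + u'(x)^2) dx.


||u||_{H^1}^2 = 18866/105

The H^1 norm (squared) on an interval (0, L) is
  ||u||_{H^1}^2 = ∫_0^L u(x)^2 dx + ∫_0^L u'(x)^2 dx.
Compute u'(x) = -6*x**2 + 4*x - 2.
Then u(x)^2 = 4*x**6 - 8*x**5 + 12*x**4 - 4*x**3 + 4*x + 1 and u'(x)^2 = 36*x**4 - 48*x**3 + 40*x**2 - 16*x + 4.
Integrate each monomial from 0 to 2 using ∫_0^2 c·x^n dx = c·2^(n+1)/(n+1):
  ∫_0^2 u(x)^2 dx = ∫_0^2 (4*x^6 - 8*x^5 + 12*x^4 - 4*x^3 + 4*x + 1) dx. Term by term:
    ∫_0^2 4*x^6 dx = 512/7;  ∫_0^2 -8*x^5 dx = -256/3;  ∫_0^2 12*x^4 dx = 384/5;
    ∫_0^2 -4*x^3 dx = -16;  ∫_0^2 4*x dx = 8;  ∫_0^2 1 dx = 2.
  Sum: 512/7 − 256/3 + 384/5 − 16 + 8 + 2 = 6154/105.
  ∫_0^2 u'(x)^2 dx = ∫_0^2 (36*x^4 - 48*x^3 + 40*x^2 - 16*x + 4) dx. Term by term:
    ∫_0^2 36*x^4 dx = 1152/5;  ∫_0^2 -48*x^3 dx = -192;  ∫_0^2 40*x^2 dx = 320/3;
    ∫_0^2 -16*x dx = -32;  ∫_0^2 4 dx = 8.
  Sum: 1152/5 − 192 + 320/3 − 32 + 8 = 1816/15.
Adding: ||u||_{H^1}^2 = 6154/105 + 1816/15 = 18866/105.


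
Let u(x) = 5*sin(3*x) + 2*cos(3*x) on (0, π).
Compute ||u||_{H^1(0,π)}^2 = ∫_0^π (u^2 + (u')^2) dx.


||u||_{H^1(0,π)}^2 = 145*π

u'(x) = -6*sin(3*x) + 15*cos(3*x).
Expand u² and (u')² and integrate term by term on (0, π), using: for integers n ≥ 1, ∫_0^π sin²(nx) dx = ∫_0^π cos²(nx) dx = π/2; for n ≠ n', ∫_0^π sin(nx)sin(n'x) dx = ∫_0^π cos(nx)cos(n'x) dx = 0; and by product-to-sum, ∫_0^π sin(nx)cos(n'x) dx = ½∫_0^π [sin((n+n')x) + sin((n−n')x)] dx, which is 0 when n+n' is even and 2n/(n²−n'²) when n+n' is odd (it need not vanish on (0, π)).
  u² squared terms: (2)²·∫cos(3x)² dx = 4·π/2 = 2*π;  (5)²·∫sin(3x)² dx = 25·π/2 = 25*π/2.
  u² cross terms: 2·(2)·(5)·∫cos(3x)·sin(3x) dx = 20·(0) = 0.
  So ∫_0^π u² dx = 2*π + 25*π/2 + 0 = 29*π/2.
  (u')² squared terms: (-6)²·∫sin(3x)² dx = 36·π/2 = 18*π;  (15)²·∫cos(3x)² dx = 225·π/2 = 225*π/2.
  (u')² cross terms: 2·(-6)·(15)·∫sin(3x)·cos(3x) dx = -180·(0) = 0.
  So ∫_0^π (u')² dx = 18*π + 225*π/2 + 0 = 261*π/2.
||u||_{H^1}^2 = (29*π/2) + (261*π/2) = 145*π.


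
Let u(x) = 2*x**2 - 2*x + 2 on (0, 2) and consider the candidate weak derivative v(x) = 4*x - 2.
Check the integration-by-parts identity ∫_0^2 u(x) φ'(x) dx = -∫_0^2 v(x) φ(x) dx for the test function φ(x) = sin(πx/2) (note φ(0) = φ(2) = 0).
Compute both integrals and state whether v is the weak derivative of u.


LHS = -8/π, RHS = -8/π. Yes, v = u' weakly.

u(x) = 2*x**2 - 2*x + 2, classical derivative u'(x) = 4*x - 2.
φ(x) = sin(πx/2), so φ'(x) = π*cos(π*x/2)/2.
Note φ(0) = φ(2) = 0, so the boundary term u·φ vanishes.
LHS = ∫_0^2 u(x) φ'(x) dx = ∫_0^2 (π*x^2*cos(π*x/2) - π*x*cos(π*x/2) + π*cos(π*x/2)) dx. Term by term:
  ∫_0^2 π*cos(π*x/2) dx = 0;  ∫_0^2 π*x^2*cos(π*x/2) dx = -16/π;  ∫_0^2 -π*x*cos(π*x/2) dx = 8/π.
Sum: 0 − 16/π + 8/π = -8/π.
So LHS = -8/π.
∫_0^2 v(x) φ(x) dx = ∫_0^2 (4*x*sin(π*x/2) - 2*sin(π*x/2)) dx. Term by term:
  ∫_0^2 -2*sin(π*x/2) dx = -8/π;  ∫_0^2 4*x*sin(π*x/2) dx = 16/π.
Sum: -8/π + 16/π = 8/π.
So RHS = -∫_0^2 v(x) φ(x) dx = -8/π.
LHS = RHS, so the identity holds for this test φ.
Moreover u is smooth here and v(x) = u'(x) = 4*x - 2 pointwise, so the identity holds for every test function. Hence v is the weak derivative of u.


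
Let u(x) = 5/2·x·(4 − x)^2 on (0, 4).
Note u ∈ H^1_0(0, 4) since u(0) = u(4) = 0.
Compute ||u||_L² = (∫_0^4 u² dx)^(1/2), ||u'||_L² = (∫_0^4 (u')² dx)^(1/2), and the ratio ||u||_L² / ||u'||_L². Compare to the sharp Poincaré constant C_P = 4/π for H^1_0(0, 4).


||u||_L² / ||u'||_L² = 2*sqrt(14)/7 < C_P = 4/π.

u(x) = 5/2·x·(4 − x)^2, so u'(x) = 5*(x/2 - 2)*(3*x - 4).
u(x) = 5/2·x·(4 − x)^2 vanishes at x = 0 and x = 4, so u ∈ H^1_0(0, 4). Differentiate via the product rule and integrate the resulting polynomials term by term.
  ∫_0^4 u² dx = ∫_0^4 (25*x^6/4 - 100*x^5 + 600*x^4 - 1600*x^3 + 1600*x^2) dx. Term by term:
    ∫_0^4 25*x^6/4 dx = 102400/7;  ∫_0^4 -100*x^5 dx = -204800/3;  ∫_0^4 600*x^4 dx = 122880;
    ∫_0^4 -1600*x^3 dx = -102400;  ∫_0^4 1600*x^2 dx = 102400/3.
  Sum: 102400/7 − 204800/3 + 122880 − 102400 + 102400/3 = 20480/21.
  ∫_0^4 (u')² dx = ∫_0^4 (225*x^4/4 - 600*x^3 + 2200*x^2 - 3200*x + 1600) dx. Term by term:
    ∫_0^4 225*x^4/4 dx = 11520;  ∫_0^4 -600*x^3 dx = -38400;  ∫_0^4 2200*x^2 dx = 140800/3;
    ∫_0^4 -3200*x dx = -25600;  ∫_0^4 1600 dx = 6400.
  Sum: 11520 − 38400 + 140800/3 − 25600 + 6400 = 2560/3.
∫_0^4 u² dx = 20480/21, so ||u||_L² = 64*sqrt(105)/21.
∫_0^4 (u')² dx = 2560/3, so ||u'||_L² = 16*sqrt(30)/3.
Ratio ||u||_L² / ||u'||_L² = 2*sqrt(14)/7.
Sharp Poincaré constant on H^1_0(0, 4) is C_P = L/π = 4/π, achieved by sin(π/4·x).
A polynomial bump cannot attain the sharp Poincaré constant (only the first sine eigenfunction does), so the ratio is strictly less than C_P, consistent with ||u||_L² ≤ C_P ||u'||_L².


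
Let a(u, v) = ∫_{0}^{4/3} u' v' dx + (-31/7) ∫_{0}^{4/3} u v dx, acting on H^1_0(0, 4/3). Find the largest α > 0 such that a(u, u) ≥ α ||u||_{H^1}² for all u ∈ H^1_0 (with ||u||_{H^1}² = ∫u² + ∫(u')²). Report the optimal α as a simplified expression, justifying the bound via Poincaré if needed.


α = (-496 + 63*π^2)/(7*(16 + 9*π^2))

Coercivity of a(·,·) on H^1_0(0, 4/3) means a(u, u) ≥ α ||u||_{H^1}² for every u ∈ H^1_0.
The interval has length L = 4/3, and Poincaré/coercivity depend only on L. Here a(u, u) = ∫(u')² + (-31/7)·∫u².
Here c = -31/7 < 0 with |c| < (π/L)² = 9*π^2/16, so coercivity still holds. The condition a(u,u) ≥ α||u||_{H^1}² reads (1−α)∫(u')² ≥ (α−c)∫u². Any admissible α is ≤ 1 (rapidly oscillating u have ∫u²/∫(u')² → 0), and α = 1 would force 0 ≥ (1−c)∫u², impossible since c < 1; so 1−α > 0. By the sharp Poincaré inequality on H^1_0 of an interval of length L, ∫(u')² ≥ (π/L)²∫u² with equality for the first sine mode sin(π(x−x₀)/L) (x₀ the left endpoint), so the inequality holds for all u iff (1−α)(π/L)² ≥ α − c, i.e. α ≤ ((π/L)² + c)/((π/L)² + 1) = (1 + c(L/π)²)/(1 + (L/π)²). (Direct route, valid since c ≤ 0: Poincaré gives c∫u² ≥ c(L/π)²∫(u')², so a(u,u) ≥ (1 + c(L/π)²)∫(u')², while ||u||_{H^1}² ≤ (1 + (L/π)²)∫(u')²; dividing yields the same α.) With (π/L)² = 9*π^2/16 and c = -31/7, the largest admissible constant is α = ((π/L)² + c)/((π/L)² + 1).
Simplifying, α = (-496 + 63*π^2)/(7*(16 + 9*π^2)).


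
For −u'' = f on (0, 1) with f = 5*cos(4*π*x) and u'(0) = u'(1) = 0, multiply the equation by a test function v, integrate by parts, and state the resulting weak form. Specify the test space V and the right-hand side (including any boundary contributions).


V = H^1(0, 1) (no boundary constraint on v; u is determined up to an additive constant); weak form: ∫_0^1 u'v' dx = ∫_0^1 (5*cos(4*π*x)) v dx for all v ∈ V.

Multiply both sides by a test function v and integrate from 0 to 1:
  ∫_0^1 −u''(x) v(x) dx = ∫_0^1 f(x) v(x) dx.
Integrate the LHS by parts once:
  ∫_0^1 −u'' v dx = −[u'(x) v(x)]_0^1 + ∫_0^1 u'(x) v'(x) dx.
Thus ∫_0^1 u'(x) v'(x) dx = ∫_0^1 f(x) v(x) dx + [u'(x) v(x)]_0^1.
Choose V so that boundary terms are either known or forced to vanish.
u has homogeneous Neumann: u'(0) = u'(1) = 0. So [u' v]_0^1 = 0·v(1) − 0·v(0) = 0 for any v; take V = H^1(0, 1).
Weak formulation: find u (satisfying any essential BC) such that ∫_0^1 u'(x) v'(x) dx = ∫_0^1 f v dx for all v ∈ V (homogeneous Neumann, so boundary terms vanish).
Substituting f(x) = 5*cos(4*π*x), the right-hand side is ∫_0^1 (5*cos(4*π*x)) v dx.
Compatibility check (pure Neumann): taking v ≡ 1 ∈ V gives 0 = ∫_0^1 f dx + (0) − (0), i.e. ∫_0^1 f dx must equal u'(0) − u'(1) = 0. Indeed ∫_0^1 (5*cos(4*π*x)) dx = 0, so the data are compatible. The solution is then unique only up to an additive constant (fix it e.g. by requiring ∫_0^1 u dx = 0).


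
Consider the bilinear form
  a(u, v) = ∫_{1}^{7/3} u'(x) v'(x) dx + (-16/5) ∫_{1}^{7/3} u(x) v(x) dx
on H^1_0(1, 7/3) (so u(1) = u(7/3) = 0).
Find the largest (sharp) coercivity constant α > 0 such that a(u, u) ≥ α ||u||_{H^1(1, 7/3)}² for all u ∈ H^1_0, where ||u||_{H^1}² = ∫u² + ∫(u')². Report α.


α = (-256 + 45*π^2)/(5*(16 + 9*π^2))

Coercivity of a(·,·) on H^1_0(1, 7/3) means a(u, u) ≥ α ||u||_{H^1}² for every u ∈ H^1_0.
The interval has length L = 4/3, and Poincaré/coercivity depend only on L. Here a(u, u) = ∫(u')² + (-16/5)·∫u².
Here c = -16/5 < 0 with |c| < (π/L)² = 9*π^2/16, so coercivity still holds. The condition a(u,u) ≥ α||u||_{H^1}² reads (1−α)∫(u')² ≥ (α−c)∫u². Any admissible α is ≤ 1 (rapidly oscillating u have ∫u²/∫(u')² → 0), and α = 1 would force 0 ≥ (1−c)∫u², impossible since c < 1; so 1−α > 0. By the sharp Poincaré inequality on H^1_0 of an interval of length L, ∫(u')² ≥ (π/L)²∫u² with equality for the first sine mode sin(π(x−x₀)/L) (x₀ the left endpoint), so the inequality holds for all u iff (1−α)(π/L)² ≥ α − c, i.e. α ≤ ((π/L)² + c)/((π/L)² + 1) = (1 + c(L/π)²)/(1 + (L/π)²). (Direct route, valid since c ≤ 0: Poincaré gives c∫u² ≥ c(L/π)²∫(u')², so a(u,u) ≥ (1 + c(L/π)²)∫(u')², while ||u||_{H^1}² ≤ (1 + (L/π)²)∫(u')²; dividing yields the same α.) With (π/L)² = 9*π^2/16 and c = -16/5, the largest admissible constant is α = ((π/L)² + c)/((π/L)² + 1).
Simplifying, α = (-256 + 45*π^2)/(5*(16 + 9*π^2)).


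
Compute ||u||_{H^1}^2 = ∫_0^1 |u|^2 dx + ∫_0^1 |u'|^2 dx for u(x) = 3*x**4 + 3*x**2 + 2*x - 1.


||u||_{H^1}^2 = 10172/105

The H^1 norm (squared) on an interval (0, L) is
  ||u||_{H^1}^2 = ∫_0^L u(x)^2 dx + ∫_0^L u'(x)^2 dx.
Compute u'(x) = 12*x**3 + 6*x + 2.
Then u(x)^2 = 9*x**8 + 18*x**6 + 12*x**5 + 3*x**4 + 12*x**3 - 2*x**2 - 4*x + 1 and u'(x)^2 = 144*x**6 + 144*x**4 + 48*x**3 + 36*x**2 + 24*x + 4.
Integrate each monomial from 0 to 1 using ∫_0^1 c·x^n dx = c·1^(n+1)/(n+1):
  ∫_0^1 u(x)^2 dx = ∫_0^1 (9*x^8 + 18*x^6 + 12*x^5 + 3*x^4 + 12*x^3 - 2*x^2 - 4*x + 1) dx. Term by term:
    ∫_0^1 9*x^8 dx = 1;  ∫_0^1 18*x^6 dx = 18/7;  ∫_0^1 12*x^5 dx = 2;
    ∫_0^1 3*x^4 dx = 3/5;  ∫_0^1 12*x^3 dx = 3;  ∫_0^1 -2*x^2 dx = -2/3;
    ∫_0^1 -4*x dx = -2;  ∫_0^1 1 dx = 1.
  Sum: 1 + 18/7 + 2 + 3/5 + 3 − 2/3 − 2 + 1 = 788/105.
  ∫_0^1 u'(x)^2 dx = ∫_0^1 (144*x^6 + 144*x^4 + 48*x^3 + 36*x^2 + 24*x + 4) dx. Term by term:
    ∫_0^1 144*x^6 dx = 144/7;  ∫_0^1 144*x^4 dx = 144/5;  ∫_0^1 48*x^3 dx = 12;
    ∫_0^1 36*x^2 dx = 12;  ∫_0^1 24*x dx = 12;  ∫_0^1 4 dx = 4.
  Sum: 144/7 + 144/5 + 12 + 12 + 12 + 4 = 3128/35.
Adding: ||u||_{H^1}^2 = 788/105 + 3128/35 = 10172/105.


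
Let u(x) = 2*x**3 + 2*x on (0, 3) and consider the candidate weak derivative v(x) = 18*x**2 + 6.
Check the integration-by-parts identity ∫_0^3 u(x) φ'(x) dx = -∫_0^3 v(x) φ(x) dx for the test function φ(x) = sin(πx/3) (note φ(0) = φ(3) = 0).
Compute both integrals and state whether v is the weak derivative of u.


LHS = -174/π + 648/π^3, RHS = -522/π + 1944/π^3. No, v is not the weak derivative of u.

u(x) = 2*x**3 + 2*x, classical derivative u'(x) = 6*x**2 + 2.
φ(x) = sin(πx/3), so φ'(x) = π*cos(π*x/3)/3.
Note φ(0) = φ(3) = 0, so the boundary term u·φ vanishes.
LHS = ∫_0^3 u(x) φ'(x) dx = ∫_0^3 (2*π*x^3*cos(π*x/3)/3 + 2*π*x*cos(π*x/3)/3) dx. Term by term:
  ∫_0^3 2*π*x*cos(π*x/3)/3 dx = -12/π;  ∫_0^3 2*π*x^3*cos(π*x/3)/3 dx = -162/π + 648/π^3.
Sum: -12/π + -162/π + 648/π^3 = -174/π + 648/π^3.
So LHS = -174/π + 648/π^3.
∫_0^3 v(x) φ(x) dx = ∫_0^3 (18*x^2*sin(π*x/3) + 6*sin(π*x/3)) dx. Term by term:
  ∫_0^3 6*sin(π*x/3) dx = 36/π;  ∫_0^3 18*x^2*sin(π*x/3) dx = -1944/π^3 + 486/π.
Sum: 36/π + -1944/π^3 + 486/π = -1944/π^3 + 522/π.
So RHS = -∫_0^3 v(x) φ(x) dx = -522/π + 1944/π^3.
LHS − RHS = -1296/π^3 + 348/π ≠ 0, so the identity fails.
(For a valid weak derivative the identity must hold for EVERY test function, in particular this one. The failure shows v is NOT the weak derivative of u.)
Correct weak derivative would be u'(x) = 6*x**2 + 2.


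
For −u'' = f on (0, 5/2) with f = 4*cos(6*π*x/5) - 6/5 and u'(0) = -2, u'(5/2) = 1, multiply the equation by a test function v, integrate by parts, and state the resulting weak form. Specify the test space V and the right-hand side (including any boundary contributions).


V = H^1(0, 5/2) (v unrestricted at boundary; u is determined up to an additive constant); weak form: ∫_0^5/2 u'v' dx = ∫_0^5/2 (4*cos(6*π*x/5) - 6/5) v dx + v(5/2) + 2·v(0) for all v ∈ V.

Multiply both sides by a test function v and integrate from 0 to 5/2:
  ∫_0^5/2 −u''(x) v(x) dx = ∫_0^5/2 f(x) v(x) dx.
Integrate the LHS by parts once:
  ∫_0^5/2 −u'' v dx = −[u'(x) v(x)]_0^5/2 + ∫_0^5/2 u'(x) v'(x) dx.
Thus ∫_0^5/2 u'(x) v'(x) dx = ∫_0^5/2 f(x) v(x) dx + [u'(x) v(x)]_0^5/2.
Choose V so that boundary terms are either known or forced to vanish.
u has inhomogeneous Neumann u'(0) = -2, u'(5/2) = 1. [u' v]_0^5/2 = (1)·v(5/2) − (-2)·v(0) = v(5/2) + 2·v(0). Take V = H^1(0, 5/2); boundary term becomes part of RHS.
Weak formulation: find u (satisfying any essential BC) such that ∫_0^5/2 u'(x) v'(x) dx = ∫_0^5/2 f v dx + v(5/2) + 2·v(0) for all v ∈ V (Neumann data are natural BCs: they enter the RHS as boundary terms).
Substituting f(x) = 4*cos(6*π*x/5) - 6/5, the right-hand side is ∫_0^5/2 (4*cos(6*π*x/5) - 6/5) v dx + v(5/2) + 2·v(0).
Compatibility check (pure Neumann): taking v ≡ 1 ∈ V gives 0 = ∫_0^5/2 f dx + (1) − (-2), i.e. ∫_0^5/2 f dx must equal u'(0) − u'(5/2) = -3. Indeed ∫_0^5/2 (4*cos(6*π*x/5) - 6/5) dx = -3, so the data are compatible. The solution is then unique only up to an additive constant (fix it e.g. by requiring ∫_0^5/2 u dx = 0).


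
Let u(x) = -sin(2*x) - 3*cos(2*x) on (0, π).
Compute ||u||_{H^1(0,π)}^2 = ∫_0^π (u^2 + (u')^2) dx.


||u||_{H^1(0,π)}^2 = 25*π

u'(x) = 6*sin(2*x) - 2*cos(2*x).
Expand u² and (u')² and integrate term by term on (0, π), using: for integers n ≥ 1, ∫_0^π sin²(nx) dx = ∫_0^π cos²(nx) dx = π/2; for n ≠ n', ∫_0^π sin(nx)sin(n'x) dx = ∫_0^π cos(nx)cos(n'x) dx = 0; and by product-to-sum, ∫_0^π sin(nx)cos(n'x) dx = ½∫_0^π [sin((n+n')x) + sin((n−n')x)] dx, which is 0 when n+n' is even and 2n/(n²−n'²) when n+n' is odd (it need not vanish on (0, π)).
  u² squared terms: (-1)²·∫sin(2x)² dx = 1·π/2 = π/2;  (-3)²·∫cos(2x)² dx = 9·π/2 = 9*π/2.
  u² cross terms: 2·(-1)·(-3)·∫sin(2x)·cos(2x) dx = 6·(0) = 0.
  So ∫_0^π u² dx = π/2 + 9*π/2 + 0 = 5*π.
  (u')² squared terms: (-2)²·∫cos(2x)² dx = 4·π/2 = 2*π;  (6)²·∫sin(2x)² dx = 36·π/2 = 18*π.
  (u')² cross terms: 2·(-2)·(6)·∫cos(2x)·sin(2x) dx = -24·(0) = 0.
  So ∫_0^π (u')² dx = 2*π + 18*π + 0 = 20*π.
||u||_{H^1}^2 = (5*π) + (20*π) = 25*π.


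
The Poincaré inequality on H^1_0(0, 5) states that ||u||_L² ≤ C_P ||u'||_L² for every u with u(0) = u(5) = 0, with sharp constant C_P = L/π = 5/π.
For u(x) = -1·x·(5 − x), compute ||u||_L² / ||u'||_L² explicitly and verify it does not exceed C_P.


||u||_L² / ||u'||_L² = sqrt(10)/2 < C_P = 5/π.

u(x) = -1·x·(5 − x), so u'(x) = 2*x - 5.
u(x) = -1·x·(5 − x) vanishes at x = 0 and x = 5, so u ∈ H^1_0(0, 5). Differentiate via the product rule and integrate the resulting polynomials term by term.
  ∫_0^5 u² dx = ∫_0^5 (x^4 - 10*x^3 + 25*x^2) dx. Term by term:
    ∫_0^5 x^4 dx = 625;  ∫_0^5 -10*x^3 dx = -3125/2;  ∫_0^5 25*x^2 dx = 3125/3.
  Sum: 625 − 3125/2 + 3125/3 = 625/6.
  ∫_0^5 (u')² dx = ∫_0^5 (4*x^2 - 20*x + 25) dx. Term by term:
    ∫_0^5 4*x^2 dx = 500/3;  ∫_0^5 -20*x dx = -250;  ∫_0^5 25 dx = 125.
  Sum: 500/3 − 250 + 125 = 125/3.
∫_0^5 u² dx = 625/6, so ||u||_L² = 25*sqrt(6)/6.
∫_0^5 (u')² dx = 125/3, so ||u'||_L² = 5*sqrt(15)/3.
Ratio ||u||_L² / ||u'||_L² = sqrt(10)/2.
Sharp Poincaré constant on H^1_0(0, 5) is C_P = L/π = 5/π, achieved by sin(π/5·x).
A polynomial bump cannot attain the sharp Poincaré constant (only the first sine eigenfunction does), so the ratio is strictly less than C_P, consistent with ||u||_L² ≤ C_P ||u'||_L².


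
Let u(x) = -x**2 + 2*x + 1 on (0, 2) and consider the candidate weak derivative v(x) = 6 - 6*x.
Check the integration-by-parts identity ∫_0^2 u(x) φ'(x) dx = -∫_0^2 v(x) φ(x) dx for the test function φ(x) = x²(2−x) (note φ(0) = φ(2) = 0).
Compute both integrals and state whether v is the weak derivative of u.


LHS = 8/15, RHS = 8/5. No, v is not the weak derivative of u.

u(x) = -x**2 + 2*x + 1, classical derivative u'(x) = 2 - 2*x.
φ(x) = x²(2−x), so φ'(x) = x*(4 - 3*x).
Note φ(0) = φ(2) = 0, so the boundary term u·φ vanishes.
LHS = ∫_0^2 u(x) φ'(x) dx = ∫_0^2 (3*x^4 - 10*x^3 + 5*x^2 + 4*x) dx. Term by term:
  ∫_0^2 3*x^4 dx = 96/5;  ∫_0^2 -10*x^3 dx = -40;  ∫_0^2 5*x^2 dx = 40/3;
  ∫_0^2 4*x dx = 8.
Sum: 96/5 − 40 + 40/3 + 8 = 8/15.
So LHS = 8/15.
∫_0^2 v(x) φ(x) dx = ∫_0^2 (6*x^4 - 18*x^3 + 12*x^2) dx. Term by term:
  ∫_0^2 6*x^4 dx = 192/5;  ∫_0^2 -18*x^3 dx = -72;  ∫_0^2 12*x^2 dx = 32.
Sum: 192/5 − 72 + 32 = -8/5.
So RHS = -∫_0^2 v(x) φ(x) dx = 8/5.
LHS − RHS = -16/15 ≠ 0, so the identity fails.
(For a valid weak derivative the identity must hold for EVERY test function, in particular this one. The failure shows v is NOT the weak derivative of u.)
Correct weak derivative would be u'(x) = 2 - 2*x.


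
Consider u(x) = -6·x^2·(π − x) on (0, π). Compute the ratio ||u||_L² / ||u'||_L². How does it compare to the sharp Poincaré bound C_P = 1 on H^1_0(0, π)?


||u||_L² / ||u'||_L² = sqrt(14)*π/14 < C_P = 1.

u(x) = -6·x^2·(π − x), so u'(x) = 6*x*(3*x - 2*π).
u(x) = -6·x^2·(π − x) vanishes at x = 0 and x = π, so u ∈ H^1_0(0, π). Differentiate via the product rule and integrate the resulting polynomials term by term.
  ∫_0^π u² dx = ∫_0^π (36*x^6 - 72*π*x^5 + 36*π^2*x^4) dx. Term by term:
    ∫_0^π 36*x^6 dx = 36*π^7/7;  ∫_0^π -72*π*x^5 dx = -12*π^7;  ∫_0^π 36*π^2*x^4 dx = 36*π^7/5.
  Sum: 36*π^7/7 − 12*π^7 + 36*π^7/5 = 12*π^7/35.
  ∫_0^π (u')² dx = ∫_0^π (324*x^4 - 432*π*x^3 + 144*π^2*x^2) dx. Term by term:
    ∫_0^π 324*x^4 dx = 324*π^5/5;  ∫_0^π -432*π*x^3 dx = -108*π^5;  ∫_0^π 144*π^2*x^2 dx = 48*π^5.
  Sum: 324*π^5/5 − 108*π^5 + 48*π^5 = 24*π^5/5.
∫_0^π u² dx = 12*π^7/35, so ||u||_L² = 2*sqrt(105)*π^(7/2)/35.
∫_0^π (u')² dx = 24*π^5/5, so ||u'||_L² = 2*sqrt(30)*π^(5/2)/5.
Ratio ||u||_L² / ||u'||_L² = sqrt(14)*π/14.
Sharp Poincaré constant on H^1_0(0, π) is C_P = L/π = 1, achieved by sin(x).
A polynomial bump cannot attain the sharp Poincaré constant (only the first sine eigenfunction does), so the ratio is strictly less than C_P, consistent with ||u||_L² ≤ C_P ||u'||_L².


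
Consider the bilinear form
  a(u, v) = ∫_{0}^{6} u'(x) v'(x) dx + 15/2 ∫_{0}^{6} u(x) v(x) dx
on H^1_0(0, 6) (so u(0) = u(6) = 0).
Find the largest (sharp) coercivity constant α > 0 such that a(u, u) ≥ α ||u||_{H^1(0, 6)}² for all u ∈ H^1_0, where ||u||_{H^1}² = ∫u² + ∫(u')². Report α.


α = 1

Coercivity of a(·,·) on H^1_0(0, 6) means a(u, u) ≥ α ||u||_{H^1}² for every u ∈ H^1_0.
The interval has length L = 6, and Poincaré/coercivity depend only on L. Here a(u, u) = ∫(u')² + (15/2)·∫u².
Here c = 15/2 ≥ 1, so a(u,u) = ∫(u')² + c∫u² ≥ ∫(u')² + ∫u² = ||u||_{H^1}², i.e. α = 1 works. No larger α is possible: a(u,u) ≥ α||u||_{H^1}² means (1−α)∫(u')² ≥ (α−c)∫u², and for the modes u_n = sin(nπ(x−x₀)/L) (x₀ the left endpoint) one has ∫u_n²/∫(u_n')² = (L/(nπ))² → 0, so a(u_n,u_n)/||u_n||_{H^1}² → 1. Hence the optimal constant is α = 1.
Therefore α = 1.


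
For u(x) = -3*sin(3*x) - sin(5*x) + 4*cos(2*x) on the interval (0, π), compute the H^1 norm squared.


||u||_{H^1(0,π)}^2 = -3424/21 + 98*π

u'(x) = -8*sin(2*x) - 9*cos(3*x) - 5*cos(5*x).
Expand u² and (u')² and integrate term by term on (0, π), using: for integers n ≥ 1, ∫_0^π sin²(nx) dx = ∫_0^π cos²(nx) dx = π/2; for n ≠ n', ∫_0^π sin(nx)sin(n'x) dx = ∫_0^π cos(nx)cos(n'x) dx = 0; and by product-to-sum, ∫_0^π sin(nx)cos(n'x) dx = ½∫_0^π [sin((n+n')x) + sin((n−n')x)] dx, which is 0 when n+n' is even and 2n/(n²−n'²) when n+n' is odd (it need not vanish on (0, π)).
  u² squared terms: (-1)²·∫sin(5x)² dx = 1·π/2 = π/2;  (-3)²·∫sin(3x)² dx = 9·π/2 = 9*π/2;  (4)²·∫cos(2x)² dx = 16·π/2 = 8*π.
  u² cross terms: 2·(-1)·(-3)·∫sin(5x)·sin(3x) dx = 6·(0) = 0;  2·(-1)·(4)·∫sin(5x)·cos(2x) dx = -8·(10/21) = -80/21;  2·(-3)·(4)·∫sin(3x)·cos(2x) dx = -24·(6/5) = -144/5.
  So ∫_0^π u² dx = π/2 + 9*π/2 + 8*π + 0 − 80/21 − 144/5 = -3424/105 + 13*π.
  (u')² squared terms: (-9)²·∫cos(3x)² dx = 81·π/2 = 81*π/2;  (-8)²·∫sin(2x)² dx = 64·π/2 = 32*π;  (-5)²·∫cos(5x)² dx = 25·π/2 = 25*π/2.
  (u')² cross terms: 2·(-9)·(-8)·∫cos(3x)·sin(2x) dx = 144·(-4/5) = -576/5;  2·(-9)·(-5)·∫cos(3x)·cos(5x) dx = 90·(0) = 0;  2·(-8)·(-5)·∫sin(2x)·cos(5x) dx = 80·(-4/21) = -320/21.
  So ∫_0^π (u')² dx = 81*π/2 + 32*π + 25*π/2 − 576/5 + 0 − 320/21 = -13696/105 + 85*π.
||u||_{H^1}^2 = (-3424/105 + 13*π) + (-13696/105 + 85*π) = -3424/21 + 98*π.


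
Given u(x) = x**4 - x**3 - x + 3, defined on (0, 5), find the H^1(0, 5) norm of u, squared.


||u||_{H^1}^2 = 63021575/252

The H^1 norm (squared) on an interval (0, L) is
  ||u||_{H^1}^2 = ∫_0^L u(x)^2 dx + ∫_0^L u'(x)^2 dx.
Compute u'(x) = 4*x**3 - 3*x**2 - 1.
Then u(x)^2 = x**8 - 2*x**7 + x**6 - 2*x**5 + 8*x**4 - 6*x**3 + x**2 - 6*x + 9 and u'(x)^2 = 16*x**6 - 24*x**5 + 9*x**4 - 8*x**3 + 6*x**2 + 1.
Integrate each monomial from 0 to 5 using ∫_0^5 c·x^n dx = c·5^(n+1)/(n+1):
  ∫_0^5 u(x)^2 dx = ∫_0^5 (x^8 - 2*x^7 + x^6 - 2*x^5 + 8*x^4 - 6*x^3 + x^2 - 6*x + 9) dx. Term by term:
    ∫_0^5 x^8 dx = 1953125/9;  ∫_0^5 -2*x^7 dx = -390625/4;  ∫_0^5 x^6 dx = 78125/7;
    ∫_0^5 -2*x^5 dx = -15625/3;  ∫_0^5 8*x^4 dx = 5000;  ∫_0^5 -6*x^3 dx = -1875/2;
    ∫_0^5 x^2 dx = 125/3;  ∫_0^5 -6*x dx = -75;  ∫_0^5 9 dx = 45.
  Sum: 1953125/9 − 390625/4 + 78125/7 − 15625/3 + 5000 − 1875/2 + 125/3 − 75 + 45 = 32604815/252.
  ∫_0^5 u'(x)^2 dx = ∫_0^5 (16*x^6 - 24*x^5 + 9*x^4 - 8*x^3 + 6*x^2 + 1) dx. Term by term:
    ∫_0^5 16*x^6 dx = 1250000/7;  ∫_0^5 -24*x^5 dx = -62500;  ∫_0^5 9*x^4 dx = 5625;
    ∫_0^5 -8*x^3 dx = -1250;  ∫_0^5 6*x^2 dx = 250;  ∫_0^5 1 dx = 5.
  Sum: 1250000/7 − 62500 + 5625 − 1250 + 250 + 5 = 844910/7.
Adding: ||u||_{H^1}^2 = 32604815/252 + 844910/7 = 63021575/252.


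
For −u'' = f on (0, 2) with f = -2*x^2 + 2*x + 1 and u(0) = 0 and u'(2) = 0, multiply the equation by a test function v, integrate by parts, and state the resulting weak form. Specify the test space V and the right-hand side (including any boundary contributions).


V = {v ∈ H^1(0, 2) : v(0) = 0} (test functions vanish at x = 0 where u is specified); weak form: ∫_0^2 u'v' dx = ∫_0^2 (-2*x^2 + 2*x + 1) v dx for all v ∈ V.

Multiply both sides by a test function v and integrate from 0 to 2:
  ∫_0^2 −u''(x) v(x) dx = ∫_0^2 f(x) v(x) dx.
Integrate the LHS by parts once:
  ∫_0^2 −u'' v dx = −[u'(x) v(x)]_0^2 + ∫_0^2 u'(x) v'(x) dx.
Thus ∫_0^2 u'(x) v'(x) dx = ∫_0^2 f(x) v(x) dx + [u'(x) v(x)]_0^2.
Choose V so that boundary terms are either known or forced to vanish.
Mixed BC: u(0) = 0 (Dirichlet) and u'(2) = 0 (Neumann). Define V = {v ∈ H^1(0, 2) : v(0) = 0}. Then [u' v]_0^2 = u'(2)·v(2) − u'(0)·0 = 0.
Weak formulation: find u (satisfying any essential BC) such that ∫_0^2 u'(x) v'(x) dx = ∫_0^2 f v dx for all v ∈ V (Dirichlet at 0 absorbed into V; the Neumann datum at x = 2 is zero, so no boundary term remains).
Substituting f(x) = -2*x^2 + 2*x + 1, the right-hand side is ∫_0^2 (-2*x^2 + 2*x + 1) v dx.


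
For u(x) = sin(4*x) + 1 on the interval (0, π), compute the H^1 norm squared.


||u||_{H^1(0,π)}^2 = 19*π/2

u'(x) = 4*cos(4*x).
Expand u² and (u')² and integrate term by term on (0, π), using: for integers n ≥ 1, ∫_0^π sin²(nx) dx = ∫_0^π cos²(nx) dx = π/2; for n ≠ n', ∫_0^π sin(nx)sin(n'x) dx = ∫_0^π cos(nx)cos(n'x) dx = 0; and by product-to-sum, ∫_0^π sin(nx)cos(n'x) dx = ½∫_0^π [sin((n+n')x) + sin((n−n')x)] dx, which is 0 when n+n' is even and 2n/(n²−n'²) when n+n' is odd (it need not vanish on (0, π)). For the constant mode: ∫_0^π 1 dx = π, ∫_0^π cos(nx) dx = 0, ∫_0^π sin(nx) dx = (1−(−1)^n)/n.
  u² squared terms: (1)²·∫1 dx = 1·π = π;  (1)²·∫sin(4x)² dx = 1·π/2 = π/2.
  u² cross terms: 2·(1)·(1)·∫1·sin(4x) dx = 2·(0) = 0.
  So ∫_0^π u² dx = π + π/2 + 0 = 3*π/2.
  (u')² squared terms: (4)²·∫cos(4x)² dx = 16·π/2 = 8*π.
  So ∫_0^π (u')² dx = 8*π.
||u||_{H^1}^2 = (3*π/2) + (8*π) = 19*π/2.


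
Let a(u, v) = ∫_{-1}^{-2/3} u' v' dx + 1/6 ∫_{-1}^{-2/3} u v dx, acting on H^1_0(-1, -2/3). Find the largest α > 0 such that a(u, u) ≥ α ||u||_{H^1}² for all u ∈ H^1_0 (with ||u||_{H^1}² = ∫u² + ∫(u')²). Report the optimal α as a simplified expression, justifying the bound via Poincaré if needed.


α = (1 + 54*π^2)/(6*(1 + 9*π^2))

Coercivity of a(·,·) on H^1_0(-1, -2/3) means a(u, u) ≥ α ||u||_{H^1}² for every u ∈ H^1_0.
The interval has length L = 1/3, and Poincaré/coercivity depend only on L. Here a(u, u) = ∫(u')² + (1/6)·∫u².
Here 0 < c = 1/6 < 1. The condition a(u,u) ≥ α||u||_{H^1}² reads (1−α)∫(u')² ≥ (α−c)∫u². Any admissible α is ≤ 1 (rapidly oscillating u have ∫u²/∫(u')² → 0), and α = 1 would force 0 ≥ (1−c)∫u², impossible since c < 1; so 1−α > 0. By the sharp Poincaré inequality on H^1_0 of an interval of length L, ∫(u')² ≥ (π/L)²∫u² with equality for the first sine mode sin(π(x−x₀)/L) (x₀ the left endpoint), so the inequality holds for all u iff (1−α)(π/L)² ≥ α − c, i.e. α ≤ ((π/L)² + c)/((π/L)² + 1) = (1 + c(L/π)²)/(1 + (L/π)²). With (π/L)² = 9*π^2 and c = 1/6, the largest admissible constant is α = ((π/L)² + c)/((π/L)² + 1).
Simplifying, α = (1 + 54*π^2)/(6*(1 + 9*π^2)).


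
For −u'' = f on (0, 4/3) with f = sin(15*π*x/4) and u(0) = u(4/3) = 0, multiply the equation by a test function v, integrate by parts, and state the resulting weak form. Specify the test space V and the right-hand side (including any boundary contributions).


V = H^1_0(0, 4/3) (so v(0) = v(4/3) = 0); weak form: ∫_0^4/3 u'v' dx = ∫_0^4/3 (sin(15*π*x/4)) v dx for all v ∈ V.

Multiply both sides by a test function v and integrate from 0 to 4/3:
  ∫_0^4/3 −u''(x) v(x) dx = ∫_0^4/3 f(x) v(x) dx.
Integrate the LHS by parts once:
  ∫_0^4/3 −u'' v dx = −[u'(x) v(x)]_0^4/3 + ∫_0^4/3 u'(x) v'(x) dx.
Thus ∫_0^4/3 u'(x) v'(x) dx = ∫_0^4/3 f(x) v(x) dx + [u'(x) v(x)]_0^4/3.
Choose V so that boundary terms are either known or forced to vanish.
u is Dirichlet: u(0) = u(4/3) = 0. Let V = H^1_0(0, 4/3); then v(0) = v(4/3) = 0, and [u' v]_0^4/3 = 0.
Weak formulation: find u (satisfying any essential BC) such that ∫_0^4/3 u'(x) v'(x) dx = ∫_0^4/3 f v dx for all v ∈ V.
Substituting f(x) = sin(15*π*x/4), the right-hand side is ∫_0^4/3 (sin(15*π*x/4)) v dx.


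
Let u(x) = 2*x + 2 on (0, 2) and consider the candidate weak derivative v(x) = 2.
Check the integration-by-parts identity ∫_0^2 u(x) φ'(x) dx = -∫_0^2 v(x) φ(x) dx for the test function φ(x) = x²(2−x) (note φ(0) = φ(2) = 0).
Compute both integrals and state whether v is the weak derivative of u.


LHS = -8/3, RHS = -8/3. Yes, v = u' weakly.

u(x) = 2*x + 2, classical derivative u'(x) = 2.
φ(x) = x²(2−x), so φ'(x) = x*(4 - 3*x).
Note φ(0) = φ(2) = 0, so the boundary term u·φ vanishes.
LHS = ∫_0^2 u(x) φ'(x) dx = ∫_0^2 (-6*x^3 + 2*x^2 + 8*x) dx. Term by term:
  ∫_0^2 -6*x^3 dx = -24;  ∫_0^2 2*x^2 dx = 16/3;  ∫_0^2 8*x dx = 16.
Sum: -24 + 16/3 + 16 = -8/3.
So LHS = -8/3.
∫_0^2 v(x) φ(x) dx = ∫_0^2 (-2*x^3 + 4*x^2) dx. Term by term:
  ∫_0^2 -2*x^3 dx = -8;  ∫_0^2 4*x^2 dx = 32/3.
Sum: -8 + 32/3 = 8/3.
So RHS = -∫_0^2 v(x) φ(x) dx = -8/3.
LHS = RHS, so the identity holds for this test φ.
Moreover u is smooth here and v(x) = u'(x) = 2 pointwise, so the identity holds for every test function. Hence v is the weak derivative of u.


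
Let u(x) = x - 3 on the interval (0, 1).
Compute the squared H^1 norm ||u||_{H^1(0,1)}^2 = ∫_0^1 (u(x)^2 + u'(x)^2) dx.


||u||_{H^1}^2 = 22/3

The H^1 norm (squared) on an interval (0, L) is
  ||u||_{H^1}^2 = ∫_0^L u(x)^2 dx + ∫_0^L u'(x)^2 dx.
Compute u'(x) = 1.
Then u(x)^2 = x**2 - 6*x + 9 and u'(x)^2 = 1.
Integrate each monomial from 0 to 1 using ∫_0^1 c·x^n dx = c·1^(n+1)/(n+1):
  ∫_0^1 u(x)^2 dx = ∫_0^1 (x^2 - 6*x + 9) dx. Term by term:
    ∫_0^1 x^2 dx = 1/3;  ∫_0^1 -6*x dx = -3;  ∫_0^1 9 dx = 9.
  Sum: 1/3 − 3 + 9 = 19/3.
  ∫_0^1 u'(x)^2 dx = ∫_0^1 (1) dx. Term by term:
    ∫_0^1 1 dx = 1.
Adding: ||u||_{H^1}^2 = 19/3 + 1 = 22/3.


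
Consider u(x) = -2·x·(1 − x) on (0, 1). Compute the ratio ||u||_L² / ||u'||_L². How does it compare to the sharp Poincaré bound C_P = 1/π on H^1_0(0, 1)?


||u||_L² / ||u'||_L² = sqrt(10)/10 < C_P = 1/π.

u(x) = -2·x·(1 − x), so u'(x) = 4*x - 2.
u(x) = -2·x·(1 − x) vanishes at x = 0 and x = 1, so u ∈ H^1_0(0, 1). Differentiate via the product rule and integrate the resulting polynomials term by term.
  ∫_0^1 u² dx = ∫_0^1 (4*x^4 - 8*x^3 + 4*x^2) dx. Term by term:
    ∫_0^1 4*x^4 dx = 4/5;  ∫_0^1 -8*x^3 dx = -2;  ∫_0^1 4*x^2 dx = 4/3.
  Sum: 4/5 − 2 + 4/3 = 2/15.
  ∫_0^1 (u')² dx = ∫_0^1 (16*x^2 - 16*x + 4) dx. Term by term:
    ∫_0^1 16*x^2 dx = 16/3;  ∫_0^1 -16*x dx = -8;  ∫_0^1 4 dx = 4.
  Sum: 16/3 − 8 + 4 = 4/3.
∫_0^1 u² dx = 2/15, so ||u||_L² = sqrt(30)/15.
∫_0^1 (u')² dx = 4/3, so ||u'||_L² = 2*sqrt(3)/3.
Ratio ||u||_L² / ||u'||_L² = sqrt(10)/10.
Sharp Poincaré constant on H^1_0(0, 1) is C_P = L/π = 1/π, achieved by sin(π·x).
A polynomial bump cannot attain the sharp Poincaré constant (only the first sine eigenfunction does), so the ratio is strictly less than C_P, consistent with ||u||_L² ≤ C_P ||u'||_L².


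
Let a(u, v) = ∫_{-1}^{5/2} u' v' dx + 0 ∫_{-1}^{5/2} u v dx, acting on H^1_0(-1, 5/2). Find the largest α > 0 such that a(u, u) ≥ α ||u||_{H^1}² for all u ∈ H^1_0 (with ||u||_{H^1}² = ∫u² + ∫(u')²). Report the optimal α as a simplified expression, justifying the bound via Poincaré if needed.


α = 4*π^2/(4*π^2 + 49)

Coercivity of a(·,·) on H^1_0(-1, 5/2) means a(u, u) ≥ α ||u||_{H^1}² for every u ∈ H^1_0.
The interval has length L = 7/2, and Poincaré/coercivity depend only on L. Here a(u, u) = ∫(u')² + (0)·∫u².
Here c = 0, so a(u,u) = ∫(u')² alone. The condition a(u,u) ≥ α||u||_{H^1}² reads (1−α)∫(u')² ≥ (α−c)∫u². Any admissible α is ≤ 1 (rapidly oscillating u have ∫u²/∫(u')² → 0), and α = 1 would force 0 ≥ (1−c)∫u², impossible since c < 1; so 1−α > 0. By the sharp Poincaré inequality on H^1_0 of an interval of length L, ∫(u')² ≥ (π/L)²∫u² with equality for the first sine mode sin(π(x−x₀)/L) (x₀ the left endpoint), so the inequality holds for all u iff (1−α)(π/L)² ≥ α − c, i.e. α ≤ ((π/L)² + c)/((π/L)² + 1) = (1 + c(L/π)²)/(1 + (L/π)²). (Direct route, valid since c ≤ 0: Poincaré gives c∫u² ≥ c(L/π)²∫(u')², so a(u,u) ≥ (1 + c(L/π)²)∫(u')², while ||u||_{H^1}² ≤ (1 + (L/π)²)∫(u')²; dividing yields the same α.) With (π/L)² = 4*π^2/49 and c = 0, the largest admissible constant is α = ((π/L)² + c)/((π/L)² + 1).
Simplifying, α = 4*π^2/(4*π^2 + 49).


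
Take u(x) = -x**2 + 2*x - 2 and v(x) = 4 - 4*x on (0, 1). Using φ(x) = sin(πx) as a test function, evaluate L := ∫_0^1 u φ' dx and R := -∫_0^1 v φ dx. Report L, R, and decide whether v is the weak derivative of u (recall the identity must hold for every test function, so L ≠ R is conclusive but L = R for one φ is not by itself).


LHS = -2/π, RHS = -4/π. No, v is not the weak derivative of u.

u(x) = -x**2 + 2*x - 2, classical derivative u'(x) = 2 - 2*x.
φ(x) = sin(πx), so φ'(x) = π*cos(π*x).
Note φ(0) = φ(1) = 0, so the boundary term u·φ vanishes.
LHS = ∫_0^1 u(x) φ'(x) dx = ∫_0^1 (-π*x^2*cos(π*x) + 2*π*x*cos(π*x) - 2*π*cos(π*x)) dx. Term by term:
  ∫_0^1 -2*π*cos(π*x) dx = 0;  ∫_0^1 -π*x^2*cos(π*x) dx = 2/π;  ∫_0^1 2*π*x*cos(π*x) dx = -4/π.
Sum: 0 + 2/π − 4/π = -2/π.
So LHS = -2/π.
∫_0^1 v(x) φ(x) dx = ∫_0^1 (-4*x*sin(π*x) + 4*sin(π*x)) dx. Term by term:
  ∫_0^1 4*sin(π*x) dx = 8/π;  ∫_0^1 -4*x*sin(π*x) dx = -4/π.
Sum: 8/π − 4/π = 4/π.
So RHS = -∫_0^1 v(x) φ(x) dx = -4/π.
LHS − RHS = 2/π ≠ 0, so the identity fails.
(For a valid weak derivative the identity must hold for EVERY test function, in particular this one. The failure shows v is NOT the weak derivative of u.)
Correct weak derivative would be u'(x) = 2 - 2*x.


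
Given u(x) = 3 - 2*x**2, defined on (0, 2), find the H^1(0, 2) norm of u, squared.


||u||_{H^1}^2 = 814/15

The H^1 norm (squared) on an interval (0, L) is
  ||u||_{H^1}^2 = ∫_0^L u(x)^2 dx + ∫_0^L u'(x)^2 dx.
Compute u'(x) = -4*x.
Then u(x)^2 = 4*x**4 - 12*x**2 + 9 and u'(x)^2 = 16*x**2.
Integrate each monomial from 0 to 2 using ∫_0^2 c·x^n dx = c·2^(n+1)/(n+1):
  ∫_0^2 u(x)^2 dx = ∫_0^2 (4*x^4 - 12*x^2 + 9) dx. Term by term:
    ∫_0^2 4*x^4 dx = 128/5;  ∫_0^2 -12*x^2 dx = -32;  ∫_0^2 9 dx = 18.
  Sum: 128/5 − 32 + 18 = 58/5.
  ∫_0^2 u'(x)^2 dx = ∫_0^2 (16*x^2) dx. Term by term:
    ∫_0^2 16*x^2 dx = 128/3.
Adding: ||u||_{H^1}^2 = 58/5 + 128/3 = 814/15.
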